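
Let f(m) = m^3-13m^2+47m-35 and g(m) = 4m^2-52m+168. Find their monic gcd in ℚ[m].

m-7

Repeated division with remainder:
  m^3-13m^2+47m-35 = ((1/4)m)(4m^2-52m+168) + (5m-35)
  4m^2-52m+168 = ((4/5)m-24/5)(5m-35) + (0)
Last nonzero remainder: 5m-35. Dividing through by 5 gives the monic gcd m-7.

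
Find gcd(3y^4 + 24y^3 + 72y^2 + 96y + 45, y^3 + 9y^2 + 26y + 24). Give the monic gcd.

Euclidean algorithm in ℚ[y]:
  3y^4 + 24y^3 + 72y^2 + 96y + 45 = (3y - 3)(y^3 + 9y^2 + 26y + 24) + (21y^2 + 102y + 117)
  y^3 + 9y^2 + 26y + 24 = ((1/21)y + 29/147)(21y^2 + 102y + 117) + ((15/49)y + 45/49)
  21y^2 + 102y + 117 = ((343/5)y + 637/5)((15/49)y + 45/49) + (0)
Last nonzero remainder: (15/49)y + 45/49. Dividing through by 15/49 gives the monic gcd y + 3.

y + 3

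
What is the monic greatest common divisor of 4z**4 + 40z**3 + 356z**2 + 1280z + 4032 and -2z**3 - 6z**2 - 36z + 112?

z**2 + 5z + 28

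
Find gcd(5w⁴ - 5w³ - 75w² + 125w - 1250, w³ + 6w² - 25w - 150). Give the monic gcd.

w² - 25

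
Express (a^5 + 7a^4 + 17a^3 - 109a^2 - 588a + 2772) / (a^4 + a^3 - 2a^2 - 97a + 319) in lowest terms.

(a^3 + 13a^2 + 84a + 252)/(a^2 + 7a + 29)

Repeated division with remainder:
  a^5 + 7a^4 + 17a^3 - 109a^2 - 588a + 2772 = (a + 6)(a^4 + a^3 - 2a^2 - 97a + 319) + (13a^3 - 325a + 858)
  a^4 + a^3 - 2a^2 - 97a + 319 = ((1/13)a + 1/13)(13a^3 - 325a + 858) + (23a^2 - 138a + 253)
  13a^3 - 325a + 858 = ((13/23)a + 78/23)(23a^2 - 138a + 253) + (0)
Last nonzero remainder: 23a^2 - 138a + 253. Dividing through by 23 gives the monic gcd a^2 - 6a + 11.
Cancel a^2 - 6a + 11 from numerator and denominator to get the reduced form.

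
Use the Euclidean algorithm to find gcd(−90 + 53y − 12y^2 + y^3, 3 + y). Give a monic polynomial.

1

Repeated division with remainder:
  y^3 − 12y^2 + 53y − 90 = (y^2 − 15y + 98)(y + 3) + (−384)
  y + 3 = (−(1/384)y − 1/128)(−384) + (0)
The last nonzero remainder is the constant −384, so the polynomials are coprime and gcd = 1.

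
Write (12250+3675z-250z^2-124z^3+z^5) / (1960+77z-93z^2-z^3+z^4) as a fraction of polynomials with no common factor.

(-350-85z+2z^2+z^3)/(-56+z+z^2)

By polynomial division,
  z^5-124z^3-250z^2+3675z+12250 = (z+1)(z^4-z^3-93z^2+77z+1960) + (-30z^3-234z^2+1638z+10290)
  z^4-z^3-93z^2+77z+1960 = (-(1/30)z+22/75)(-30z^3-234z^2+1638z+10290) + ((756/25)z^2-(1512/25)z-5292/5)
  -30z^3-234z^2+1638z+10290 = (-(125/126)z-175/18)((756/25)z^2-(1512/25)z-5292/5) + (0)
Last nonzero remainder: (756/25)z^2-(1512/25)z-5292/5. Dividing through by 756/25 gives the monic gcd z^2-2z-35.
Cancel z^2-2z-35 from numerator and denominator to get the reduced form.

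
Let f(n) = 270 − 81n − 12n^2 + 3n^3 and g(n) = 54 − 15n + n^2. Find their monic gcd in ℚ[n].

−6 + n

By polynomial division,
  3n^3 − 12n^2 − 81n + 270 = (3n + 33)(n^2 − 15n + 54) + (252n − 1512)
  n^2 − 15n + 54 = ((1/252)n − 1/28)(252n − 1512) + (0)
Last nonzero remainder: 252n − 1512. Dividing through by 252 gives the monic gcd n − 6.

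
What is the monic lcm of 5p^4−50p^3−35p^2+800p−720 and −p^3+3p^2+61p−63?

By polynomial division,
  5p^4−50p^3−35p^2+800p−720 = (−5p+35)(−p^3+3p^2+61p−63) + (165p^2−1650p+1485)
  −p^3+3p^2+61p−63 = (−(1/165)p−7/165)(165p^2−1650p+1485) + (0)
Last nonzero remainder: 165p^2−1650p+1485. Dividing through by 165 gives the monic gcd p^2−10p+9.
Then lcm(f, g) = f·g / gcd(f, g); expanding and making the result monic gives the answer.

p^5−3p^4−77p^3+111p^2+976p−1008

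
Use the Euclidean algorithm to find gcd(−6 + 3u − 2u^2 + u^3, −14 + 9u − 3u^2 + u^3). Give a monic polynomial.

Repeated division with remainder:
  u^3 − 2u^2 + 3u − 6 = (u^3 − 3u^2 + 9u − 14) + (u^2 − 6u + 8)
  u^3 − 3u^2 + 9u − 14 = (u + 3)(u^2 − 6u + 8) + (19u − 38)
  u^2 − 6u + 8 = ((1/19)u − 4/19)(19u − 38) + (0)
Last nonzero remainder: 19u − 38. Dividing through by 19 gives the monic gcd u − 2.

−2 + u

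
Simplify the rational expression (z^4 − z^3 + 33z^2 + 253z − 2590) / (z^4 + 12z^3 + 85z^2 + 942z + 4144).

(z − 5)/(z + 8)

Repeated division with remainder:
  z^4 − z^3 + 33z^2 + 253z − 2590 = (z^4 + 12z^3 + 85z^2 + 942z + 4144) + (−13z^3 − 52z^2 − 689z − 6734)
  z^4 + 12z^3 + 85z^2 + 942z + 4144 = (−(1/13)z − 8/13)(−13z^3 − 52z^2 − 689z − 6734) + (0)
Last nonzero remainder: −13z^3 − 52z^2 − 689z − 6734. Dividing through by −13 gives the monic gcd z^3 + 4z^2 + 53z + 518.
Cancel z^3 + 4z^2 + 53z + 518 from numerator and denominator to get the reduced form.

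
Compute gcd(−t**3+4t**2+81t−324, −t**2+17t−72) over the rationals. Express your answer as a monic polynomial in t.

t−9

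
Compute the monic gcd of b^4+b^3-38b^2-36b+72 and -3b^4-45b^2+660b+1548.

Apply the Euclidean algorithm:
  b^4+b^3-38b^2-36b+72 = (-1/3)(-3b^4-45b^2+660b+1548) + (b^3-53b^2+184b+588)
  -3b^4-45b^2+660b+1548 = (-3b-159)(b^3-53b^2+184b+588) + (-7920b^2+31680b+95040)
  b^3-53b^2+184b+588 = (-(1/7920)b+49/7920)(-7920b^2+31680b+95040) + (0)
Last nonzero remainder: -7920b^2+31680b+95040. Dividing through by -7920 gives the monic gcd b^2-4b-12.

b^2-4b-12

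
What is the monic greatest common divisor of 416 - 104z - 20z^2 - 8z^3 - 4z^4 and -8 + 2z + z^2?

Apply the Euclidean algorithm:
  -4z^4 - 8z^3 - 20z^2 - 104z + 416 = (-4z^2 - 52)(z^2 + 2z - 8) + (0)
The last nonzero remainder z^2 + 2z - 8 is already monic.

-8 + 2z + z^2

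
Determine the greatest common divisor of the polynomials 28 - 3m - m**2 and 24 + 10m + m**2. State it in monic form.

1

Apply the Euclidean algorithm:
  -m**2 - 3m + 28 = (-1)(m**2 + 10m + 24) + (7m + 52)
  m**2 + 10m + 24 = ((1/7)m + 18/49)(7m + 52) + (240/49)
  7m + 52 = ((343/240)m + 637/60)(240/49) + (0)
The last nonzero remainder is the constant 240/49, so the polynomials are coprime and gcd = 1.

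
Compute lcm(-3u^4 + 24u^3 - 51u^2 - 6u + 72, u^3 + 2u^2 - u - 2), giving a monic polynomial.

u^6 - 7u^5 + 7u^4 + 35u^3 - 56u^2 - 28u + 48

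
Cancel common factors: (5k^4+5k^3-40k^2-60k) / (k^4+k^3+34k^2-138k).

Repeated division with remainder:
  5k^4+5k^3-40k^2-60k = (5)(k^4+k^3+34k^2-138k) + (-210k^2+630k)
  k^4+k^3+34k^2-138k = (-(1/210)k^2-(2/105)k-23/105)(-210k^2+630k) + (0)
Last nonzero remainder: -210k^2+630k. Dividing through by -210 gives the monic gcd k^2-3k.
Cancel k^2-3k from numerator and denominator to get the reduced form.

(5k^2+20k+20)/(k^2+4k+46)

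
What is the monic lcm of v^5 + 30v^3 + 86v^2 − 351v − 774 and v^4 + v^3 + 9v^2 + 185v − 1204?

v^7 + 3v^6 + 2v^5 + 176v^4 − 933v^3 − 4235v^2 + 7506v + 21672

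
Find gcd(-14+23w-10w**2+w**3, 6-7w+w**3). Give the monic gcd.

2-3w+w**2

Apply the Euclidean algorithm:
  w**3-10w**2+23w-14 = (w**3-7w+6) + (-10w**2+30w-20)
  w**3-7w+6 = (-(1/10)w-3/10)(-10w**2+30w-20) + (0)
Last nonzero remainder: -10w**2+30w-20. Dividing through by -10 gives the monic gcd w**2-3w+2.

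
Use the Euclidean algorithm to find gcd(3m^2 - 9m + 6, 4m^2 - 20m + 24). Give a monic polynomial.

m - 2

Apply the Euclidean algorithm:
  3m^2 - 9m + 6 = (3/4)(4m^2 - 20m + 24) + (6m - 12)
  4m^2 - 20m + 24 = ((2/3)m - 2)(6m - 12) + (0)
Last nonzero remainder: 6m - 12. Dividing through by 6 gives the monic gcd m - 2.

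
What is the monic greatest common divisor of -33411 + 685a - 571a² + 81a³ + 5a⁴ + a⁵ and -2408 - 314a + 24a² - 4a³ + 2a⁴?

Apply the Euclidean algorithm:
  a⁵ + 5a⁴ + 81a³ - 571a² + 685a - 33411 = ((1/2)a + 7/2)(2a⁴ - 4a³ + 24a² - 314a - 2408) + (83a³ - 498a² + 2988a - 24983)
  2a⁴ - 4a³ + 24a² - 314a - 2408 = ((2/83)a + 8/83)(83a³ - 498a² + 2988a - 24983) + (0)
Last nonzero remainder: 83a³ - 498a² + 2988a - 24983. Dividing through by 83 gives the monic gcd a³ - 6a² + 36a - 301.

-301 + 36a - 6a² + a³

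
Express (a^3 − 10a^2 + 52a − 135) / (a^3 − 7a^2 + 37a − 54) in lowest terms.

Repeated division with remainder:
  a^3 − 10a^2 + 52a − 135 = (a^3 − 7a^2 + 37a − 54) + (−3a^2 + 15a − 81)
  a^3 − 7a^2 + 37a − 54 = (−(1/3)a + 2/3)(−3a^2 + 15a − 81) + (0)
Last nonzero remainder: −3a^2 + 15a − 81. Dividing through by −3 gives the monic gcd a^2 − 5a + 27.
Cancel a^2 − 5a + 27 from numerator and denominator to get the reduced form.

(a − 5)/(a − 2)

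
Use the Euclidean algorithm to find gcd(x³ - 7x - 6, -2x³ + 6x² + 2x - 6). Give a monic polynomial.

x² - 2x - 3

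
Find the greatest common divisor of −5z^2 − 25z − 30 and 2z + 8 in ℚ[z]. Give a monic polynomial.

1

Euclidean algorithm in ℚ[z]:
  −5z^2 − 25z − 30 = (−(5/2)z − 5/2)(2z + 8) + (−10)
  2z + 8 = (−(1/5)z − 4/5)(−10) + (0)
The last nonzero remainder is the constant −10, so the polynomials are coprime and gcd = 1.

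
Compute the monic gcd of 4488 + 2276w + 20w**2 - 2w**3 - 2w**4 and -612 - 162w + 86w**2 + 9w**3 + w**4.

204 + 122w + 12w**2 + w**3

Repeated division with remainder:
  -2w**4 - 2w**3 + 20w**2 + 2276w + 4488 = (-2)(w**4 + 9w**3 + 86w**2 - 162w - 612) + (16w**3 + 192w**2 + 1952w + 3264)
  w**4 + 9w**3 + 86w**2 - 162w - 612 = ((1/16)w - 3/16)(16w**3 + 192w**2 + 1952w + 3264) + (0)
Last nonzero remainder: 16w**3 + 192w**2 + 1952w + 3264. Dividing through by 16 gives the monic gcd w**3 + 12w**2 + 122w + 204.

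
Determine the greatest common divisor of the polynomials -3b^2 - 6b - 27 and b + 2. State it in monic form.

1

Euclidean algorithm in ℚ[b]:
  -3b^2 - 6b - 27 = (-3b)(b + 2) + (-27)
  b + 2 = (-(1/27)b - 2/27)(-27) + (0)
The last nonzero remainder is the constant -27, so the polynomials are coprime and gcd = 1.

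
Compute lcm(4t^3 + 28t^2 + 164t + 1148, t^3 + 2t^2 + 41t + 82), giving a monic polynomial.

Repeated division with remainder:
  4t^3 + 28t^2 + 164t + 1148 = (4)(t^3 + 2t^2 + 41t + 82) + (20t^2 + 820)
  t^3 + 2t^2 + 41t + 82 = ((1/20)t + 1/10)(20t^2 + 820) + (0)
Last nonzero remainder: 20t^2 + 820. Dividing through by 20 gives the monic gcd t^2 + 41.
Then lcm(f, g) = f·g / gcd(f, g); expanding and making the result monic gives the answer.

t^4 + 9t^3 + 55t^2 + 369t + 574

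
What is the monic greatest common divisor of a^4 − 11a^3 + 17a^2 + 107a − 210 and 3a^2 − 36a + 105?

Apply the Euclidean algorithm:
  a^4 − 11a^3 + 17a^2 + 107a − 210 = ((1/3)a^2 + (1/3)a − 2)(3a^2 − 36a + 105) + (0)
Last nonzero remainder: 3a^2 − 36a + 105. Dividing through by 3 gives the monic gcd a^2 − 12a + 35.

a^2 − 12a + 35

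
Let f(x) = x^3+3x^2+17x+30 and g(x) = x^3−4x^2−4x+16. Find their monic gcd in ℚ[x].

Euclidean algorithm in ℚ[x]:
  x^3+3x^2+17x+30 = (x^3−4x^2−4x+16) + (7x^2+21x+14)
  x^3−4x^2−4x+16 = ((1/7)x−1)(7x^2+21x+14) + (15x+30)
  7x^2+21x+14 = ((7/15)x+7/15)(15x+30) + (0)
Last nonzero remainder: 15x+30. Dividing through by 15 gives the monic gcd x+2.

x+2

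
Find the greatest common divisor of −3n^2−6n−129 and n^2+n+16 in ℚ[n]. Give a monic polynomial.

1

Euclidean algorithm in ℚ[n]:
  −3n^2−6n−129 = (−3)(n^2+n+16) + (−3n−81)
  n^2+n+16 = (−(1/3)n+26/3)(−3n−81) + (718)
  −3n−81 = (−(3/718)n−81/718)(718) + (0)
The last nonzero remainder is the constant 718, so the polynomials are coprime and gcd = 1.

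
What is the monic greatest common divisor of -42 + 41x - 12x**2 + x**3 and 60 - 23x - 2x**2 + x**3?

-3 + x

Repeated division with remainder:
  x**3 - 12x**2 + 41x - 42 = (x**3 - 2x**2 - 23x + 60) + (-10x**2 + 64x - 102)
  x**3 - 2x**2 - 23x + 60 = (-(1/10)x - 11/25)(-10x**2 + 64x - 102) + (-(126/25)x + 378/25)
  -10x**2 + 64x - 102 = ((125/63)x - 425/63)(-(126/25)x + 378/25) + (0)
Last nonzero remainder: -(126/25)x + 378/25. Dividing through by -126/25 gives the monic gcd x - 3.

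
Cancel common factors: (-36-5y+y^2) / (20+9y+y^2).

Euclidean algorithm in ℚ[y]:
  y^2-5y-36 = (y^2+9y+20) + (-14y-56)
  y^2+9y+20 = (-(1/14)y-5/14)(-14y-56) + (0)
Last nonzero remainder: -14y-56. Dividing through by -14 gives the monic gcd y+4.
Cancel y+4 from numerator and denominator to get the reduced form.

(-9+y)/(5+y)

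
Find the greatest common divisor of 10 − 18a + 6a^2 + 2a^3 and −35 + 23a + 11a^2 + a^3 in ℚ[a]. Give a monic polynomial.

By polynomial division,
  2a^3 + 6a^2 − 18a + 10 = (2)(a^3 + 11a^2 + 23a − 35) + (−16a^2 − 64a + 80)
  a^3 + 11a^2 + 23a − 35 = (−(1/16)a − 7/16)(−16a^2 − 64a + 80) + (0)
Last nonzero remainder: −16a^2 − 64a + 80. Dividing through by −16 gives the monic gcd a^2 + 4a − 5.

−5 + 4a + a^2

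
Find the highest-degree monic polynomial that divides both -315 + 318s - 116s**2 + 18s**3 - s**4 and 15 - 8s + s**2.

By polynomial division,
  -s**4 + 18s**3 - 116s**2 + 318s - 315 = (-s**2 + 10s - 21)(s**2 - 8s + 15) + (0)
The last nonzero remainder s**2 - 8s + 15 is already monic.

15 - 8s + s**2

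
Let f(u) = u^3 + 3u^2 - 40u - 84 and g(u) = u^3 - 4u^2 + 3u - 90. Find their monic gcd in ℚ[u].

u - 6

By polynomial division,
  u^3 + 3u^2 - 40u - 84 = (u^3 - 4u^2 + 3u - 90) + (7u^2 - 43u + 6)
  u^3 - 4u^2 + 3u - 90 = ((1/7)u + 15/49)(7u^2 - 43u + 6) + ((750/49)u - 4500/49)
  7u^2 - 43u + 6 = ((343/750)u - 49/750)((750/49)u - 4500/49) + (0)
Last nonzero remainder: (750/49)u - 4500/49. Dividing through by 750/49 gives the monic gcd u - 6.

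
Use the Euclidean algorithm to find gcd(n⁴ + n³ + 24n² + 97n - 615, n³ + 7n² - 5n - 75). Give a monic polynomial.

Repeated division with remainder:
  n⁴ + n³ + 24n² + 97n - 615 = (n - 6)(n³ + 7n² - 5n - 75) + (71n² + 142n - 1065)
  n³ + 7n² - 5n - 75 = ((1/71)n + 5/71)(71n² + 142n - 1065) + (0)
Last nonzero remainder: 71n² + 142n - 1065. Dividing through by 71 gives the monic gcd n² + 2n - 15.

n² + 2n - 15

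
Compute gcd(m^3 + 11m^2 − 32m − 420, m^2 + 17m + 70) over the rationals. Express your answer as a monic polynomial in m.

m^2 + 17m + 70

By polynomial division,
  m^3 + 11m^2 − 32m − 420 = (m − 6)(m^2 + 17m + 70) + (0)
The last nonzero remainder m^2 + 17m + 70 is already monic.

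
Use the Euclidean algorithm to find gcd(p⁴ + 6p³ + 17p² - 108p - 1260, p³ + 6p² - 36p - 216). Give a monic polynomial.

p + 6

Repeated division with remainder:
  p⁴ + 6p³ + 17p² - 108p - 1260 = (p)(p³ + 6p² - 36p - 216) + (53p² + 108p - 1260)
  p³ + 6p² - 36p - 216 = ((1/53)p + 210/2809)(53p² + 108p - 1260) + (-(57024/2809)p - 342144/2809)
  53p² + 108p - 1260 = (-(148877/57024)p + 98315/9504)(-(57024/2809)p - 342144/2809) + (0)
Last nonzero remainder: -(57024/2809)p - 342144/2809. Dividing through by -57024/2809 gives the monic gcd p + 6.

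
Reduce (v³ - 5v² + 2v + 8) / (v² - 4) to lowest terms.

(v² - 3v - 4)/(v + 2)

Repeated division with remainder:
  v³ - 5v² + 2v + 8 = (v - 5)(v² - 4) + (6v - 12)
  v² - 4 = ((1/6)v + 1/3)(6v - 12) + (0)
Last nonzero remainder: 6v - 12. Dividing through by 6 gives the monic gcd v - 2.
Cancel v - 2 from numerator and denominator to get the reduced form.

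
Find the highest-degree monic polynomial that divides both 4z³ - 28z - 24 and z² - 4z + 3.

z - 3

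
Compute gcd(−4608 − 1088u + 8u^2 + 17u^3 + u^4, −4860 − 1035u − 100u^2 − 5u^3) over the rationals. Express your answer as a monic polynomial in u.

9 + u

By polynomial division,
  u^4 + 17u^3 + 8u^2 − 1088u − 4608 = (−(1/5)u + 3/5)(−5u^3 − 100u^2 − 1035u − 4860) + (−139u^2 − 1439u − 1692)
  −5u^3 − 100u^2 − 1035u − 4860 = ((5/139)u + 6705/19321)(−139u^2 − 1439u − 1692) + (−(9172800/19321)u − 82555200/19321)
  −139u^2 − 1439u − 1692 = ((2685619/9172800)u + 908087/2293200)(−(9172800/19321)u − 82555200/19321) + (0)
Last nonzero remainder: −(9172800/19321)u − 82555200/19321. Dividing through by −9172800/19321 gives the monic gcd u + 9.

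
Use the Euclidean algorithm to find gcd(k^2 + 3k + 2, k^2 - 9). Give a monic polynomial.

1

Apply the Euclidean algorithm:
  k^2 + 3k + 2 = (k^2 - 9) + (3k + 11)
  k^2 - 9 = ((1/3)k - 11/9)(3k + 11) + (40/9)
  3k + 11 = ((27/40)k + 99/40)(40/9) + (0)
The last nonzero remainder is the constant 40/9, so the polynomials are coprime and gcd = 1.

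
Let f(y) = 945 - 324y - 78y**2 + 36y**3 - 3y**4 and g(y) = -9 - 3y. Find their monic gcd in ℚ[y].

3 + y

Repeated division with remainder:
  -3y**4 + 36y**3 - 78y**2 - 324y + 945 = (y**3 - 15y**2 + 71y - 105)(-3y - 9) + (0)
Last nonzero remainder: -3y - 9. Dividing through by -3 gives the monic gcd y + 3.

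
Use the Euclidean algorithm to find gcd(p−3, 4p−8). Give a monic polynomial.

1

By polynomial division,
  p−3 = (1/4)(4p−8) + (−1)
  4p−8 = (−4p+8)(−1) + (0)
The last nonzero remainder is the constant −1, so the polynomials are coprime and gcd = 1.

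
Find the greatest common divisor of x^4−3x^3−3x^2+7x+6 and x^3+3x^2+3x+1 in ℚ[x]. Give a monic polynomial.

Apply the Euclidean algorithm:
  x^4−3x^3−3x^2+7x+6 = (x−6)(x^3+3x^2+3x+1) + (12x^2+24x+12)
  x^3+3x^2+3x+1 = ((1/12)x+1/12)(12x^2+24x+12) + (0)
Last nonzero remainder: 12x^2+24x+12. Dividing through by 12 gives the monic gcd x^2+2x+1.

x^2+2x+1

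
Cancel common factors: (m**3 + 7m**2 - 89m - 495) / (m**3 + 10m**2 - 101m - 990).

By polynomial division,
  m**3 + 7m**2 - 89m - 495 = (m**3 + 10m**2 - 101m - 990) + (-3m**2 + 12m + 495)
  m**3 + 10m**2 - 101m - 990 = (-(1/3)m - 14/3)(-3m**2 + 12m + 495) + (120m + 1320)
  -3m**2 + 12m + 495 = (-(1/40)m + 3/8)(120m + 1320) + (0)
Last nonzero remainder: 120m + 1320. Dividing through by 120 gives the monic gcd m + 11.
Cancel m + 11 from numerator and denominator to get the reduced form.

(m**2 - 4m - 45)/(m**2 - m - 90)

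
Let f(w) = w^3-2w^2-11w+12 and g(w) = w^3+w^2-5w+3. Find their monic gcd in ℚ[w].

w^2+2w-3

Repeated division with remainder:
  w^3-2w^2-11w+12 = (w^3+w^2-5w+3) + (-3w^2-6w+9)
  w^3+w^2-5w+3 = (-(1/3)w+1/3)(-3w^2-6w+9) + (0)
Last nonzero remainder: -3w^2-6w+9. Dividing through by -3 gives the monic gcd w^2+2w-3.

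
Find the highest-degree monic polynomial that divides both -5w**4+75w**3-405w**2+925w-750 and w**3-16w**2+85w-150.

Euclidean algorithm in ℚ[w]:
  -5w**4+75w**3-405w**2+925w-750 = (-5w-5)(w**3-16w**2+85w-150) + (-60w**2+600w-1500)
  w**3-16w**2+85w-150 = (-(1/60)w+1/10)(-60w**2+600w-1500) + (0)
Last nonzero remainder: -60w**2+600w-1500. Dividing through by -60 gives the monic gcd w**2-10w+25.

w**2-10w+25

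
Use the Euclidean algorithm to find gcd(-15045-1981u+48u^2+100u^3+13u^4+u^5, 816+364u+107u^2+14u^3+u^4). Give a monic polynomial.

Apply the Euclidean algorithm:
  u^5+13u^4+100u^3+48u^2-1981u-15045 = (u-1)(u^4+14u^3+107u^2+364u+816) + (7u^3-209u^2-2433u-14229)
  u^4+14u^3+107u^2+364u+816 = ((1/7)u+307/49)(7u^3-209u^2-2433u-14229) + ((86437/49)u^2+(864370/49)u+4408287/49)
  7u^3-209u^2-2433u-14229 = ((343/86437)u-13671/86437)((86437/49)u^2+(864370/49)u+4408287/49) + (0)
Last nonzero remainder: (86437/49)u^2+(864370/49)u+4408287/49. Dividing through by 86437/49 gives the monic gcd u^2+10u+51.

51+10u+u^2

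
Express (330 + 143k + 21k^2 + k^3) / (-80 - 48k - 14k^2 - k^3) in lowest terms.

(-33 - 11k - k^2)/(8 + 4k + k^2)

Euclidean algorithm in ℚ[k]:
  k^3 + 21k^2 + 143k + 330 = (-1)(-k^3 - 14k^2 - 48k - 80) + (7k^2 + 95k + 250)
  -k^3 - 14k^2 - 48k - 80 = (-(1/7)k - 3/49)(7k^2 + 95k + 250) + (-(317/49)k - 3170/49)
  7k^2 + 95k + 250 = (-(343/317)k - 1225/317)(-(317/49)k - 3170/49) + (0)
Last nonzero remainder: -(317/49)k - 3170/49. Dividing through by -317/49 gives the monic gcd k + 10.
Cancel k + 10 from numerator and denominator to get the reduced form.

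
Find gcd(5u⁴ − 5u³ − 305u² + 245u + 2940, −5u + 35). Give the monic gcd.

By polynomial division,
  5u⁴ − 5u³ − 305u² + 245u + 2940 = (−u³ − 6u² + 19u + 84)(−5u + 35) + (0)
Last nonzero remainder: −5u + 35. Dividing through by −5 gives the monic gcd u − 7.

u − 7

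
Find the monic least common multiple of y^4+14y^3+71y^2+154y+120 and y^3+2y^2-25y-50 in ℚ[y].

y^5+9y^4+y^3-201y^2-650y-600

Euclidean algorithm in ℚ[y]:
  y^4+14y^3+71y^2+154y+120 = (y+12)(y^3+2y^2-25y-50) + (72y^2+504y+720)
  y^3+2y^2-25y-50 = ((1/72)y-5/72)(72y^2+504y+720) + (0)
Last nonzero remainder: 72y^2+504y+720. Dividing through by 72 gives the monic gcd y^2+7y+10.
Then lcm(f, g) = f·g / gcd(f, g); expanding and making the result monic gives the answer.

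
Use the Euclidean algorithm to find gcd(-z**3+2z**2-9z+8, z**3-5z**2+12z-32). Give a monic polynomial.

z**2-z+8

Apply the Euclidean algorithm:
  -z**3+2z**2-9z+8 = (-1)(z**3-5z**2+12z-32) + (-3z**2+3z-24)
  z**3-5z**2+12z-32 = (-(1/3)z+4/3)(-3z**2+3z-24) + (0)
Last nonzero remainder: -3z**2+3z-24. Dividing through by -3 gives the monic gcd z**2-z+8.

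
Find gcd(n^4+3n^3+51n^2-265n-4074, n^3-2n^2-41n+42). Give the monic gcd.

n^2-n-42

By polynomial division,
  n^4+3n^3+51n^2-265n-4074 = (n+5)(n^3-2n^2-41n+42) + (102n^2-102n-4284)
  n^3-2n^2-41n+42 = ((1/102)n-1/102)(102n^2-102n-4284) + (0)
Last nonzero remainder: 102n^2-102n-4284. Dividing through by 102 gives the monic gcd n^2-n-42.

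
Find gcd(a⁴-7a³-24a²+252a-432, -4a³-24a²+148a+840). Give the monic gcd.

a-6

By polynomial division,
  a⁴-7a³-24a²+252a-432 = (-(1/4)a+13/4)(-4a³-24a²+148a+840) + (91a²-19a-3162)
  -4a³-24a²+148a+840 = (-(4/91)a-2260/8281)(91a²-19a-3162) + ((31680/8281)a-190080/8281)
  91a²-19a-3162 = ((753571/31680)a+4364087/31680)((31680/8281)a-190080/8281) + (0)
Last nonzero remainder: (31680/8281)a-190080/8281. Dividing through by 31680/8281 gives the monic gcd a-6.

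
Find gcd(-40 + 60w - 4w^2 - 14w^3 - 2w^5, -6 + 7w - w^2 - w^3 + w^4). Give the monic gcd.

By polynomial division,
  -2w^5 - 14w^3 - 4w^2 + 60w - 40 = (-2w - 2)(w^4 - w^3 - w^2 + 7w - 6) + (-18w^3 + 8w^2 + 62w - 52)
  w^4 - w^3 - w^2 + 7w - 6 = (-(1/18)w + 5/162)(-18w^3 + 8w^2 + 62w - 52) + ((178/81)w^2 + (178/81)w - 356/81)
  -18w^3 + 8w^2 + 62w - 52 = (-(729/89)w + 1053/89)((178/81)w^2 + (178/81)w - 356/81) + (0)
Last nonzero remainder: (178/81)w^2 + (178/81)w - 356/81. Dividing through by 178/81 gives the monic gcd w^2 + w - 2.

-2 + w + w^2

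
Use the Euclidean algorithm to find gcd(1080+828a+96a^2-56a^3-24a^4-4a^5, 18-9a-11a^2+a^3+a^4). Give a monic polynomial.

Repeated division with remainder:
  -4a^5-24a^4-56a^3+96a^2+828a+1080 = (-4a-20)(a^4+a^3-11a^2-9a+18) + (-80a^3-160a^2+720a+1440)
  a^4+a^3-11a^2-9a+18 = (-(1/80)a+1/80)(-80a^3-160a^2+720a+1440) + (0)
Last nonzero remainder: -80a^3-160a^2+720a+1440. Dividing through by -80 gives the monic gcd a^3+2a^2-9a-18.

-18-9a+2a^2+a^3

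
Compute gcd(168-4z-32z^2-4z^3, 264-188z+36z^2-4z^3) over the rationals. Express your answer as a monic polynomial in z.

-2+z

By polynomial division,
  -4z^3-32z^2-4z+168 = (-4z^3+36z^2-188z+264) + (-68z^2+184z-96)
  -4z^3+36z^2-188z+264 = ((1/17)z-107/289)(-68z^2+184z-96) + (-(33012/289)z+66024/289)
  -68z^2+184z-96 = ((4913/8253)z-1156/2751)(-(33012/289)z+66024/289) + (0)
Last nonzero remainder: -(33012/289)z+66024/289. Dividing through by -33012/289 gives the monic gcd z-2.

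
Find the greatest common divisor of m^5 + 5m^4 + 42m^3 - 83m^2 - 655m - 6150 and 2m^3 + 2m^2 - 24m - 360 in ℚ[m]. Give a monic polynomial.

Euclidean algorithm in ℚ[m]:
  m^5 + 5m^4 + 42m^3 - 83m^2 - 655m - 6150 = ((1/2)m^2 + 2m + 25)(2m^3 + 2m^2 - 24m - 360) + (95m^2 + 665m + 2850)
  2m^3 + 2m^2 - 24m - 360 = ((2/95)m - 12/95)(95m^2 + 665m + 2850) + (0)
Last nonzero remainder: 95m^2 + 665m + 2850. Dividing through by 95 gives the monic gcd m^2 + 7m + 30.

m^2 + 7m + 30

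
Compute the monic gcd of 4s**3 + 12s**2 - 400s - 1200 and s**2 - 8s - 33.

s + 3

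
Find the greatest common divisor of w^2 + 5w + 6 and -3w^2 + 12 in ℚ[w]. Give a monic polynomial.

w + 2

Euclidean algorithm in ℚ[w]:
  w^2 + 5w + 6 = (-1/3)(-3w^2 + 12) + (5w + 10)
  -3w^2 + 12 = (-(3/5)w + 6/5)(5w + 10) + (0)
Last nonzero remainder: 5w + 10. Dividing through by 5 gives the monic gcd w + 2.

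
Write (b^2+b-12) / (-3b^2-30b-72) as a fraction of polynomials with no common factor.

(-b+3)/(3b+18)

By polynomial division,
  b^2+b-12 = (-1/3)(-3b^2-30b-72) + (-9b-36)
  -3b^2-30b-72 = ((1/3)b+2)(-9b-36) + (0)
Last nonzero remainder: -9b-36. Dividing through by -9 gives the monic gcd b+4.
Cancel b+4 from numerator and denominator to get the reduced form.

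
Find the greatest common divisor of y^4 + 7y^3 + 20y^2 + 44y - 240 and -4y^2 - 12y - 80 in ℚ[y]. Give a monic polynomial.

y^2 + 3y + 20

Apply the Euclidean algorithm:
  y^4 + 7y^3 + 20y^2 + 44y - 240 = (-(1/4)y^2 - y + 3)(-4y^2 - 12y - 80) + (0)
Last nonzero remainder: -4y^2 - 12y - 80. Dividing through by -4 gives the monic gcd y^2 + 3y + 20.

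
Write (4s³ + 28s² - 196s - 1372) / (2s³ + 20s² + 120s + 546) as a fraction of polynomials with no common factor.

(2s² - 98)/(s² + 3s + 39)

Repeated division with remainder:
  4s³ + 28s² - 196s - 1372 = (2)(2s³ + 20s² + 120s + 546) + (-12s² - 436s - 2464)
  2s³ + 20s² + 120s + 546 = (-(1/6)s + 79/18)(-12s² - 436s - 2464) + ((14606/9)s + 102242/9)
  -12s² - 436s - 2464 = (-(54/7303)s - 1584/7303)((14606/9)s + 102242/9) + (0)
Last nonzero remainder: (14606/9)s + 102242/9. Dividing through by 14606/9 gives the monic gcd s + 7.
Cancel s + 7 from numerator and denominator to get the reduced form.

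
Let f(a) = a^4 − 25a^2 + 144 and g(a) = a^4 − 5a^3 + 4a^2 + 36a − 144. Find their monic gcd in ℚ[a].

a^2 − a − 12

Euclidean algorithm in ℚ[a]:
  a^4 − 25a^2 + 144 = (a^4 − 5a^3 + 4a^2 + 36a − 144) + (5a^3 − 29a^2 − 36a + 288)
  a^4 − 5a^3 + 4a^2 + 36a − 144 = ((1/5)a + 4/25)(5a^3 − 29a^2 − 36a + 288) + ((396/25)a^2 − (396/25)a − 4752/25)
  5a^3 − 29a^2 − 36a + 288 = ((125/396)a − 50/33)((396/25)a^2 − (396/25)a − 4752/25) + (0)
Last nonzero remainder: (396/25)a^2 − (396/25)a − 4752/25. Dividing through by 396/25 gives the monic gcd a^2 − a − 12.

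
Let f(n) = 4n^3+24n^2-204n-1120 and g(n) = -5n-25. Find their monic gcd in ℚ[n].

n+5

Repeated division with remainder:
  4n^3+24n^2-204n-1120 = (-(4/5)n^2-(4/5)n+224/5)(-5n-25) + (0)
Last nonzero remainder: -5n-25. Dividing through by -5 gives the monic gcd n+5.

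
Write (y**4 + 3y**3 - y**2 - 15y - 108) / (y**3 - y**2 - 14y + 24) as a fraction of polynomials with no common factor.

Euclidean algorithm in ℚ[y]:
  y**4 + 3y**3 - y**2 - 15y - 108 = (y + 4)(y**3 - y**2 - 14y + 24) + (17y**2 + 17y - 204)
  y**3 - y**2 - 14y + 24 = ((1/17)y - 2/17)(17y**2 + 17y - 204) + (0)
Last nonzero remainder: 17y**2 + 17y - 204. Dividing through by 17 gives the monic gcd y**2 + y - 12.
Cancel y**2 + y - 12 from numerator and denominator to get the reduced form.

(y**2 + 2y + 9)/(y - 2)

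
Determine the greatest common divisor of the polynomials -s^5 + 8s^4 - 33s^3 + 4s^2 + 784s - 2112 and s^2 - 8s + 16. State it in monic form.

s^2 - 8s + 16

Apply the Euclidean algorithm:
  -s^5 + 8s^4 - 33s^3 + 4s^2 + 784s - 2112 = (-s^3 - 17s - 132)(s^2 - 8s + 16) + (0)
The last nonzero remainder s^2 - 8s + 16 is already monic.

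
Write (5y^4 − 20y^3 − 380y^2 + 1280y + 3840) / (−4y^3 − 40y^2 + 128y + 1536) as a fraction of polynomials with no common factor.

Euclidean algorithm in ℚ[y]:
  5y^4 − 20y^3 − 380y^2 + 1280y + 3840 = (−(5/4)y + 35/2)(−4y^3 − 40y^2 + 128y + 1536) + (480y^2 + 960y − 23040)
  −4y^3 − 40y^2 + 128y + 1536 = (−(1/120)y − 1/15)(480y^2 + 960y − 23040) + (0)
Last nonzero remainder: 480y^2 + 960y − 23040. Dividing through by 480 gives the monic gcd y^2 + 2y − 48.
Cancel y^2 + 2y − 48 from numerator and denominator to get the reduced form.

(−5y^2 + 30y + 80)/(4y + 32)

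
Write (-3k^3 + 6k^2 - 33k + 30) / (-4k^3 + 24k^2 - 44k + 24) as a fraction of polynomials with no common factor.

Euclidean algorithm in ℚ[k]:
  -3k^3 + 6k^2 - 33k + 30 = (3/4)(-4k^3 + 24k^2 - 44k + 24) + (-12k^2 + 12)
  -4k^3 + 24k^2 - 44k + 24 = ((1/3)k - 2)(-12k^2 + 12) + (-48k + 48)
  -12k^2 + 12 = ((1/4)k + 1/4)(-48k + 48) + (0)
Last nonzero remainder: -48k + 48. Dividing through by -48 gives the monic gcd k - 1.
Cancel k - 1 from numerator and denominator to get the reduced form.

(3k^2 - 3k + 30)/(4k^2 - 20k + 24)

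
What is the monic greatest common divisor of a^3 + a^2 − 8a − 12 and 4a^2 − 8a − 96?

1

By polynomial division,
  a^3 + a^2 − 8a − 12 = ((1/4)a + 3/4)(4a^2 − 8a − 96) + (22a + 60)
  4a^2 − 8a − 96 = ((2/11)a − 104/121)(22a + 60) + (−5376/121)
  22a + 60 = (−(1331/2688)a − 605/448)(−5376/121) + (0)
The last nonzero remainder is the constant −5376/121, so the polynomials are coprime and gcd = 1.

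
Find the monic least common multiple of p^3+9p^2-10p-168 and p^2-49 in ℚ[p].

p^4+2p^3-73p^2-98p+1176

Apply the Euclidean algorithm:
  p^3+9p^2-10p-168 = (p+9)(p^2-49) + (39p+273)
  p^2-49 = ((1/39)p-7/39)(39p+273) + (0)
Last nonzero remainder: 39p+273. Dividing through by 39 gives the monic gcd p+7.
Then lcm(f, g) = f·g / gcd(f, g); expanding and making the result monic gives the answer.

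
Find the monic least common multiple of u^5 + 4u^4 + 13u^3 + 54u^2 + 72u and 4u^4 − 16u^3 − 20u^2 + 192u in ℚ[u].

u^7 − 3u^6 + u^5 + 27u^4 − 98u^3 + 360u^2 + 1152u

By polynomial division,
  u^5 + 4u^4 + 13u^3 + 54u^2 + 72u = ((1/4)u + 2)(4u^4 − 16u^3 − 20u^2 + 192u) + (50u^3 + 46u^2 − 312u)
  4u^4 − 16u^3 − 20u^2 + 192u = ((2/25)u − 246/625)(50u^3 + 46u^2 − 312u) + ((14416/625)u^2 + (43248/625)u)
  50u^3 + 46u^2 − 312u = ((15625/7208)u − 8125/1802)((14416/625)u^2 + (43248/625)u) + (0)
Last nonzero remainder: (14416/625)u^2 + (43248/625)u. Dividing through by 14416/625 gives the monic gcd u^2 + 3u.
Then lcm(f, g) = f·g / gcd(f, g); expanding and making the result monic gives the answer.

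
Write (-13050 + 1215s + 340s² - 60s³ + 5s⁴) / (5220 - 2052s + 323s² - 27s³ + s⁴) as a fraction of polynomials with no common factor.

(25 + 5s)/(-10 + s)

Repeated division with remainder:
  5s⁴ - 60s³ + 340s² + 1215s - 13050 = (5)(s⁴ - 27s³ + 323s² - 2052s + 5220) + (75s³ - 1275s² + 11475s - 39150)
  s⁴ - 27s³ + 323s² - 2052s + 5220 = ((1/75)s - 2/15)(75s³ - 1275s² + 11475s - 39150) + (0)
Last nonzero remainder: 75s³ - 1275s² + 11475s - 39150. Dividing through by 75 gives the monic gcd s³ - 17s² + 153s - 522.
Cancel s³ - 17s² + 153s - 522 from numerator and denominator to get the reduced form.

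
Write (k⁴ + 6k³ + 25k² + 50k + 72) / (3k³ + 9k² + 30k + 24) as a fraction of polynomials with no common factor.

(k² + 4k + 9)/(3k + 3)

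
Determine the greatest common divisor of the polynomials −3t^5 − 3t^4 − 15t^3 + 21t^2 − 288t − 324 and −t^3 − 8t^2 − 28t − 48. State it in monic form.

Apply the Euclidean algorithm:
  −3t^5 − 3t^4 − 15t^3 + 21t^2 − 288t − 324 = (3t^2 − 21t + 99)(−t^3 − 8t^2 − 28t − 48) + (369t^2 + 1476t + 4428)
  −t^3 − 8t^2 − 28t − 48 = (−(1/369)t − 4/369)(369t^2 + 1476t + 4428) + (0)
Last nonzero remainder: 369t^2 + 1476t + 4428. Dividing through by 369 gives the monic gcd t^2 + 4t + 12.

t^2 + 4t + 12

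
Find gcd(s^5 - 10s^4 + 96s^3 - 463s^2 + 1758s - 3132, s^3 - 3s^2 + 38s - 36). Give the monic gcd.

s^2 - 2s + 36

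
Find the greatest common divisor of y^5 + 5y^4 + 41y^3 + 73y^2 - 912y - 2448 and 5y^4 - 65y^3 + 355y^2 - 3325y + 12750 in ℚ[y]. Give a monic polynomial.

By polynomial division,
  y^5 + 5y^4 + 41y^3 + 73y^2 - 912y - 2448 = ((1/5)y + 18/5)(5y^4 - 65y^3 + 355y^2 - 3325y + 12750) + (204y^3 - 540y^2 + 8508y - 48348)
  5y^4 - 65y^3 + 355y^2 - 3325y + 12750 = ((5/204)y - 220/867)(204y^3 - 540y^2 + 8508y - 48348) + ((2730/289)y^2 + (5460/289)y + 8190/17)
  204y^3 - 540y^2 + 8508y - 48348 = ((9826/455)y - 45662/455)((2730/289)y^2 + (5460/289)y + 8190/17) + (0)
Last nonzero remainder: (2730/289)y^2 + (5460/289)y + 8190/17. Dividing through by 2730/289 gives the monic gcd y^2 + 2y + 51.

y^2 + 2y + 51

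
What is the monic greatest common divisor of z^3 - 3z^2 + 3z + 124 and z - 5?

1

Apply the Euclidean algorithm:
  z^3 - 3z^2 + 3z + 124 = (z^2 + 2z + 13)(z - 5) + (189)
  z - 5 = ((1/189)z - 5/189)(189) + (0)
The last nonzero remainder is the constant 189, so the polynomials are coprime and gcd = 1.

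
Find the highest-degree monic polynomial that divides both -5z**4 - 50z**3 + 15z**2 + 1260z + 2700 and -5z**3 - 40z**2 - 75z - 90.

Euclidean algorithm in ℚ[z]:
  -5z**4 - 50z**3 + 15z**2 + 1260z + 2700 = (z + 2)(-5z**3 - 40z**2 - 75z - 90) + (170z**2 + 1500z + 2880)
  -5z**3 - 40z**2 - 75z - 90 = (-(1/34)z + 7/289)(170z**2 + 1500z + 2880) + (-(7695/289)z - 46170/289)
  170z**2 + 1500z + 2880 = (-(9826/1539)z - 9248/513)(-(7695/289)z - 46170/289) + (0)
Last nonzero remainder: -(7695/289)z - 46170/289. Dividing through by -7695/289 gives the monic gcd z + 6.

z + 6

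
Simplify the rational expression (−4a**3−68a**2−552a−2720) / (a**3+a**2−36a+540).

(−4a**2−28a−272)/(a**2−9a+54)

Apply the Euclidean algorithm:
  −4a**3−68a**2−552a−2720 = (−4)(a**3+a**2−36a+540) + (−64a**2−696a−560)
  a**3+a**2−36a+540 = (−(1/64)a+79/512)(−64a**2−696a−560) + ((4009/64)a+20045/32)
  −64a**2−696a−560 = (−(4096/4009)a−3584/4009)((4009/64)a+20045/32) + (0)
Last nonzero remainder: (4009/64)a+20045/32. Dividing through by 4009/64 gives the monic gcd a+10.
Cancel a+10 from numerator and denominator to get the reduced form.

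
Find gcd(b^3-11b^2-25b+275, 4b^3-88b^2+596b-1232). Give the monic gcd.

b-11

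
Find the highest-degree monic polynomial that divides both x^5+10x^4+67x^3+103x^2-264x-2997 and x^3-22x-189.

x^2+7x+27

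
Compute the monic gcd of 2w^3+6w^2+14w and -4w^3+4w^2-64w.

Apply the Euclidean algorithm:
  2w^3+6w^2+14w = (-1/2)(-4w^3+4w^2-64w) + (8w^2-18w)
  -4w^3+4w^2-64w = (-(1/2)w-5/8)(8w^2-18w) + (-(301/4)w)
  8w^2-18w = (-(32/301)w+72/301)(-(301/4)w) + (0)
Last nonzero remainder: -(301/4)w. Dividing through by -301/4 gives the monic gcd w.

w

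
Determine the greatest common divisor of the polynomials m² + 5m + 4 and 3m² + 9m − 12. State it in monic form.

Euclidean algorithm in ℚ[m]:
  m² + 5m + 4 = (1/3)(3m² + 9m − 12) + (2m + 8)
  3m² + 9m − 12 = ((3/2)m − 3/2)(2m + 8) + (0)
Last nonzero remainder: 2m + 8. Dividing through by 2 gives the monic gcd m + 4.

m + 4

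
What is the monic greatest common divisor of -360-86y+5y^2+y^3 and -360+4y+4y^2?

Repeated division with remainder:
  y^3+5y^2-86y-360 = ((1/4)y+1)(4y^2+4y-360) + (0)
Last nonzero remainder: 4y^2+4y-360. Dividing through by 4 gives the monic gcd y^2+y-90.

-90+y+y^2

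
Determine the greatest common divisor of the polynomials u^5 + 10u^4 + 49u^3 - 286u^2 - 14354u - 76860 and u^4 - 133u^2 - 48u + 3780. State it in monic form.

Apply the Euclidean algorithm:
  u^5 + 10u^4 + 49u^3 - 286u^2 - 14354u - 76860 = (u + 10)(u^4 - 133u^2 - 48u + 3780) + (182u^3 + 1092u^2 - 17654u - 114660)
  u^4 - 133u^2 - 48u + 3780 = ((1/182)u - 3/91)(182u^3 + 1092u^2 - 17654u - 114660) + (0)
Last nonzero remainder: 182u^3 + 1092u^2 - 17654u - 114660. Dividing through by 182 gives the monic gcd u^3 + 6u^2 - 97u - 630.

u^3 + 6u^2 - 97u - 630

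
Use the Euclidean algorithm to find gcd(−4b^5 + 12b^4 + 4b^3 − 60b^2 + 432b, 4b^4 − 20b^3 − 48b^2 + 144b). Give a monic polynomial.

By polynomial division,
  −4b^5 + 12b^4 + 4b^3 − 60b^2 + 432b = (−b − 2)(4b^4 − 20b^3 − 48b^2 + 144b) + (−84b^3 − 12b^2 + 720b)
  4b^4 − 20b^3 − 48b^2 + 144b = (−(1/21)b + 12/49)(−84b^3 − 12b^2 + 720b) + (−(528/49)b^2 − (1584/49)b)
  −84b^3 − 12b^2 + 720b = ((343/44)b − 245/11)(−(528/49)b^2 − (1584/49)b) + (0)
Last nonzero remainder: −(528/49)b^2 − (1584/49)b. Dividing through by −528/49 gives the monic gcd b^2 + 3b.

b^2 + 3b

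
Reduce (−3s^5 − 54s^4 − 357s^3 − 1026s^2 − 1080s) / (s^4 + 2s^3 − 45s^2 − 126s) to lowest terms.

(−3s^2 − 27s − 60)/(s − 7)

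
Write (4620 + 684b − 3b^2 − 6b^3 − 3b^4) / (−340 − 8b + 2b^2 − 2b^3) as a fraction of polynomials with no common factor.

(−924 + 48b − 9b^2 + 3b^3)/(68 − 12b + 2b^2)

Repeated division with remainder:
  −3b^4 − 6b^3 − 3b^2 + 684b + 4620 = ((3/2)b + 9/2)(−2b^3 + 2b^2 − 8b − 340) + (1230b + 6150)
  −2b^3 + 2b^2 − 8b − 340 = (−(1/615)b^2 + (2/205)b − 34/615)(1230b + 6150) + (0)
Last nonzero remainder: 1230b + 6150. Dividing through by 1230 gives the monic gcd b + 5.
Cancel b + 5 from numerator and denominator to get the reduced form.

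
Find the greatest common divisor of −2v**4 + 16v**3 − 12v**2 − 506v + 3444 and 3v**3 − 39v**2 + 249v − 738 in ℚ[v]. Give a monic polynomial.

By polynomial division,
  −2v**4 + 16v**3 − 12v**2 − 506v + 3444 = (−(2/3)v − 10/3)(3v**3 − 39v**2 + 249v − 738) + (24v**2 − 168v + 984)
  3v**3 − 39v**2 + 249v − 738 = ((1/8)v − 3/4)(24v**2 − 168v + 984) + (0)
Last nonzero remainder: 24v**2 − 168v + 984. Dividing through by 24 gives the monic gcd v**2 − 7v + 41.

v**2 − 7v + 41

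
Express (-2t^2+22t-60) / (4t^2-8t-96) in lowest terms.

(-t+5)/(2t+8)

Euclidean algorithm in ℚ[t]:
  -2t^2+22t-60 = (-1/2)(4t^2-8t-96) + (18t-108)
  4t^2-8t-96 = ((2/9)t+8/9)(18t-108) + (0)
Last nonzero remainder: 18t-108. Dividing through by 18 gives the monic gcd t-6.
Cancel t-6 from numerator and denominator to get the reduced form.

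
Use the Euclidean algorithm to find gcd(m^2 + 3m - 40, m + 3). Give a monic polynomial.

1

By polynomial division,
  m^2 + 3m - 40 = (m)(m + 3) + (-40)
  m + 3 = (-(1/40)m - 3/40)(-40) + (0)
The last nonzero remainder is the constant -40, so the polynomials are coprime and gcd = 1.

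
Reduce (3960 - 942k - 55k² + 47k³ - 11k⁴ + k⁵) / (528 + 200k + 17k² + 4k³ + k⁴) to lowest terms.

Apply the Euclidean algorithm:
  k⁵ - 11k⁴ + 47k³ - 55k² - 942k + 3960 = (k - 15)(k⁴ + 4k³ + 17k² + 200k + 528) + (90k³ + 1530k + 11880)
  k⁴ + 4k³ + 17k² + 200k + 528 = ((1/90)k + 2/45)(90k³ + 1530k + 11880) + (0)
Last nonzero remainder: 90k³ + 1530k + 11880. Dividing through by 90 gives the monic gcd k³ + 17k + 132.
Cancel k³ + 17k + 132 from numerator and denominator to get the reduced form.

(30 - 11k + k²)/(4 + k)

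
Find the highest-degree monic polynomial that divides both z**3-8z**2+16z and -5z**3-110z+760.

z-4

Apply the Euclidean algorithm:
  z**3-8z**2+16z = (-1/5)(-5z**3-110z+760) + (-8z**2-6z+152)
  -5z**3-110z+760 = ((5/8)z-15/32)(-8z**2-6z+152) + (-(3325/16)z+3325/4)
  -8z**2-6z+152 = ((128/3325)z+32/175)(-(3325/16)z+3325/4) + (0)
Last nonzero remainder: -(3325/16)z+3325/4. Dividing through by -3325/16 gives the monic gcd z-4.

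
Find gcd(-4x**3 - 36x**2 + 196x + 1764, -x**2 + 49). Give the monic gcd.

x**2 - 49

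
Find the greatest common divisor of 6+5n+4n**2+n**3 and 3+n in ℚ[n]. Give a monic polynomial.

3+n

Repeated division with remainder:
  n**3+4n**2+5n+6 = (n**2+n+2)(n+3) + (0)
The last nonzero remainder n+3 is already monic.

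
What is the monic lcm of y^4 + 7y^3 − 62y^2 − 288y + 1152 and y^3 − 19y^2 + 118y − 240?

Repeated division with remainder:
  y^4 + 7y^3 − 62y^2 − 288y + 1152 = (y + 26)(y^3 − 19y^2 + 118y − 240) + (314y^2 − 3116y + 7392)
  y^3 − 19y^2 + 118y − 240 = ((1/314)y − 1425/49298)(314y^2 − 3116y + 7392) + ((108160/24649)y − 648960/24649)
  314y^2 − 3116y + 7392 = ((3869893/54080)y − 1897973/6760)((108160/24649)y − 648960/24649) + (0)
Last nonzero remainder: (108160/24649)y − 648960/24649. Dividing through by 108160/24649 gives the monic gcd y − 6.
Then lcm(f, g) = f·g / gcd(f, g); expanding and making the result monic gives the answer.

y^6 − 6y^5 − 113y^4 + 798y^3 + 2416y^2 − 26496y + 46080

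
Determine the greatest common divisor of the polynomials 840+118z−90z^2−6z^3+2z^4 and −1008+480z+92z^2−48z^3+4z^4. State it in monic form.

−21−4z+z^2

Apply the Euclidean algorithm:
  2z^4−6z^3−90z^2+118z+840 = (1/2)(4z^4−48z^3+92z^2+480z−1008) + (18z^3−136z^2−122z+1344)
  4z^4−48z^3+92z^2+480z−1008 = ((2/9)z−80/81)(18z^3−136z^2−122z+1344) + (−(1232/81)z^2+(4928/81)z+8624/27)
  18z^3−136z^2−122z+1344 = (−(729/616)z+324/77)(−(1232/81)z^2+(4928/81)z+8624/27) + (0)
Last nonzero remainder: −(1232/81)z^2+(4928/81)z+8624/27. Dividing through by −1232/81 gives the monic gcd z^2−4z−21.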